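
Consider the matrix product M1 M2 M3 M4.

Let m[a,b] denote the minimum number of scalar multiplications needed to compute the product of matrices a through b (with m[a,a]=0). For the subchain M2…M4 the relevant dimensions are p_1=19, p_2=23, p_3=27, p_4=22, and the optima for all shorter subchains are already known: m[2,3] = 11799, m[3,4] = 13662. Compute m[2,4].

m[2,4] = min over k∈[2,3] of m[2,k]+m[k+1,4]+p_{1}·p_k·p_{4}.
k=2: 0 + 13662 + 19·23·22 = 23276; k=3: 11799 + 0 + 19·27·22 = 23085.
Minimum: 23085 at k=3.

23085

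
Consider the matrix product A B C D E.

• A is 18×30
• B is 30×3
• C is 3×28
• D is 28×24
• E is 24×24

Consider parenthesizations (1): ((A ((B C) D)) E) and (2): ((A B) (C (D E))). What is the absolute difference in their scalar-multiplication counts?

24948

Order (1) = ((A ((B C) D)) E): (B C): 30×3 by 3×28 → 30×28, cost 30·3·28 = 2520; ((B C) D): 30×28 by 28×24 → 30×24, cost 30·28·24 = 20160; cumulative 22680; (A ((B C) D)): 18×30 by 30×24 → 18×24, cost 18·30·24 = 12960; cumulative 35640; ((A ((B C) D)) E): 18×24 by 24×24 → 18×24, cost 18·24·24 = 10368; cumulative 46008. Total 46008.
Order (2) = ((A B) (C (D E))): (A B): 18×30 by 30×3 → 18×3, cost 18·30·3 = 1620; (D E): 28×24 by 24×24 → 28×24, cost 28·24·24 = 16128; (C (D E)): 3×28 by 28×24 → 3×24, cost 3·28·24 = 2016; cumulative 18144; ((A B) (C (D E))): 18×3 by 3×24 → 18×24, cost 18·3·24 = 1296; cumulative 21060. Total 21060.
Difference: |46008 − 21060| = 24948.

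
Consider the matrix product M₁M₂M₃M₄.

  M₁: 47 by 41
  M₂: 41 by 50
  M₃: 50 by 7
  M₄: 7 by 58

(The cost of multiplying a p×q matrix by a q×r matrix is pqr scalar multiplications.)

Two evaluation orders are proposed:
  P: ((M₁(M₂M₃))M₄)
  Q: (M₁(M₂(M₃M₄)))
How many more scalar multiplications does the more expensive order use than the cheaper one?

204045

Order P = ((M₁(M₂M₃))M₄): (M₂M₃): 41×50 by 50×7 → 41×7, cost 41·50·7 = 14350; (M₁(M₂M₃)): 47×41 by 41×7 → 47×7, cost 47·41·7 = 13489; cumulative 27839; ((M₁(M₂M₃))M₄): 47×7 by 7×58 → 47×58, cost 47·7·58 = 19082; cumulative 46921. Total 46921.
Order Q = (M₁(M₂(M₃M₄))): (M₃M₄): 50×7 by 7×58 → 50×58, cost 50·7·58 = 20300; (M₂(M₃M₄)): 41×50 by 50×58 → 41×58, cost 41·50·58 = 118900; cumulative 139200; (M₁(M₂(M₃M₄))): 47×41 by 41×58 → 47×58, cost 47·41·58 = 111766; cumulative 250966. Total 250966.
Difference: |46921 − 250966| = 204045.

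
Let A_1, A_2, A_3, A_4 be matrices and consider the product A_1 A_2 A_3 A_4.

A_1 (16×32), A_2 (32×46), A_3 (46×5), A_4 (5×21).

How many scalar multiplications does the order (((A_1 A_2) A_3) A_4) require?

(A_1 A_2): 16×32 by 32×46 → 16×46, cost 16·32·46 = 23552
((A_1 A_2) A_3): 16×46 by 46×5 → 16×5, cost 16·46·5 = 3680; cumulative 27232
(((A_1 A_2) A_3) A_4): 16×5 by 5×21 → 16×21, cost 16·5·21 = 1680; cumulative 28912
Total: 28912 scalar multiplications.

28912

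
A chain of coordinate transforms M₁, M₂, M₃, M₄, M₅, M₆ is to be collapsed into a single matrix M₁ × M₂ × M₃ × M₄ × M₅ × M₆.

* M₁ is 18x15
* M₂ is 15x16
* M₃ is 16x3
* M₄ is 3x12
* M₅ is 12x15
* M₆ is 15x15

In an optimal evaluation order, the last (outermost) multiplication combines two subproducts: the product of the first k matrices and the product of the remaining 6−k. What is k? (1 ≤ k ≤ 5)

Adjacent pairs: M₁M₂ = 18·15·16 = 4320; M₂M₃ = 15·16·3 = 720; M₃M₄ = 16·3·12 = 576; M₄M₅ = 3·12·15 = 540; M₅M₆ = 12·15·15 = 2700.
Length 3: M₁..M₃: k=1: 0+720+18·15·3=1530; k=2: 4320+0+18·16·3=5184 → min 1530 | M₂..M₄: k=2: 0+576+15·16·12=3456; k=3: 720+0+15·3·12=1260 → min 1260 | M₃..M₅: k=3: 0+540+16·3·15=1260; k=4: 576+0+16·12·15=3456 → min 1260 | M₄..M₆: k=4: 0+2700+3·12·15=3240; k=5: 540+0+3·15·15=1215 → min 1215.
Length 4: M₁..M₄: k=1: 0+1260+18·15·12=4500; k=2: 4320+576+18·16·12=8352; k=3: 1530+0+18·3·12=2178 → min 2178 | M₂..M₅: k=2: 0+1260+15·16·15=4860; k=3: 720+540+15·3·15=1935; k=4: 1260+0+15·12·15=3960 → min 1935 | M₃..M₆: k=3: 0+1215+16·3·15=1935; k=4: 576+2700+16·12·15=6156; k=5: 1260+0+16·15·15=4860 → min 1935.
Length 5: M₁..M₅: k=1: 0+1935+18·15·15=5985; k=2: 4320+1260+18·16·15=9900; k=3: 1530+540+18·3·15=2880; k=4: 2178+0+18·12·15=5418 → min 2880 | M₂..M₆: k=2: 0+1935+15·16·15=5535; k=3: 720+1215+15·3·15=2610; k=4: 1260+2700+15·12·15=6660; k=5: 1935+0+15·15·15=5310 → min 2610.
Top-level splits: k=1: (M₁..M₁)·(M₂..M₆) → 0+2610+18·15·15 = 6660; k=2: (M₁..M₂)·(M₃..M₆) → 4320+1935+18·16·15 = 10575; k=3: (M₁..M₃)·(M₄..M₆) → 1530+1215+18·3·15 = 3555; k=4: (M₁..M₄)·(M₅..M₆) → 2178+2700+18·12·15 = 8118; k=5: (M₁..M₅)·(M₆..M₆) → 2880+0+18·15·15 = 6930.
Best split is after M₃, i.e. k = 3.

3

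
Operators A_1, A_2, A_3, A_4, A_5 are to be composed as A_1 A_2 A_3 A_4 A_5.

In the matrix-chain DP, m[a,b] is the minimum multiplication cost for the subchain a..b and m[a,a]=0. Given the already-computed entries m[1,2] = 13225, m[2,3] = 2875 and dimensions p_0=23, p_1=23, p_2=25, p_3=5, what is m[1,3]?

m[1,3] = min over k∈[1,2] of m[1,k]+m[k+1,3]+p_{0}·p_k·p_{3}.
k=1: 0 + 2875 + 23·23·5 = 5520; k=2: 13225 + 0 + 23·25·5 = 16100.
Minimum: 5520 at k=1.

5520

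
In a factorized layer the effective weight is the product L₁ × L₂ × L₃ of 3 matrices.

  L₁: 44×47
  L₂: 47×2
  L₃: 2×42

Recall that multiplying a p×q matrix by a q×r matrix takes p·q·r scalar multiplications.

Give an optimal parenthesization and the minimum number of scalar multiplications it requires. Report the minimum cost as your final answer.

7832

(L₁ × (L₂ × L₃)): cost 90804.
((L₁ × L₂) × L₃): cost 7832.
Optimal: ((L₁ × L₂) × L₃) with cost 7832.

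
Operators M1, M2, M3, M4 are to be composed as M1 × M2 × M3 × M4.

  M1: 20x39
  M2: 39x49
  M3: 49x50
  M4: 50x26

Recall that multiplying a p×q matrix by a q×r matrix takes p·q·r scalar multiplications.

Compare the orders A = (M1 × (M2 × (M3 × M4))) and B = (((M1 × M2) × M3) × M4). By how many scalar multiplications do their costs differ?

Order A = (M1 × (M2 × (M3 × M4))): (M3 × M4): 49×50 by 50×26 → 49×26, cost 49·50·26 = 63700; (M2 × (M3 × M4)): 39×49 by 49×26 → 39×26, cost 39·49·26 = 49686; cumulative 113386; (M1 × (M2 × (M3 × M4))): 20×39 by 39×26 → 20×26, cost 20·39·26 = 20280; cumulative 133666. Total 133666.
Order B = (((M1 × M2) × M3) × M4): (M1 × M2): 20×39 by 39×49 → 20×49, cost 20·39·49 = 38220; ((M1 × M2) × M3): 20×49 by 49×50 → 20×50, cost 20·49·50 = 49000; cumulative 87220; (((M1 × M2) × M3) × M4): 20×50 by 50×26 → 20×26, cost 20·50·26 = 26000; cumulative 113220. Total 113220.
Difference: |133666 − 113220| = 20446.

20446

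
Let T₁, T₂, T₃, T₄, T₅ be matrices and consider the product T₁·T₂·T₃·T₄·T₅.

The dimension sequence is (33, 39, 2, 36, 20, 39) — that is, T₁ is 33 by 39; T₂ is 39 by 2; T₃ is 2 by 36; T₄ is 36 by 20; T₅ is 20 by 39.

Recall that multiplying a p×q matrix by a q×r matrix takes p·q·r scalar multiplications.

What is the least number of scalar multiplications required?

Adjacent pairs: T₁T₂ = 33·39·2 = 2574; T₂T₃ = 39·2·36 = 2808; T₃T₄ = 2·36·20 = 1440; T₄T₅ = 36·20·39 = 28080.
Length 3: T₁..T₃: k=1: 0+2808+33·39·36=49140; k=2: 2574+0+33·2·36=4950 → min 4950 | T₂..T₄: k=2: 0+1440+39·2·20=3000; k=3: 2808+0+39·36·20=30888 → min 3000 | T₃..T₅: k=3: 0+28080+2·36·39=30888; k=4: 1440+0+2·20·39=3000 → min 3000.
Length 4: T₁..T₄: k=1: 0+3000+33·39·20=28740; k=2: 2574+1440+33·2·20=5334; k=3: 4950+0+33·36·20=28710 → min 5334 | T₂..T₅: k=2: 0+3000+39·2·39=6042; k=3: 2808+28080+39·36·39=85644; k=4: 3000+0+39·20·39=33420 → min 6042.
Length 5: T₁..T₅: k=1: 0+6042+33·39·39=56235; k=2: 2574+3000+33·2·39=8148; k=3: 4950+28080+33·36·39=79362; k=4: 5334+0+33·20·39=31074 → min 8148.
Optimal order: ((T₁·T₂)·((T₃·T₄)·T₅)) with cost 8148.

8148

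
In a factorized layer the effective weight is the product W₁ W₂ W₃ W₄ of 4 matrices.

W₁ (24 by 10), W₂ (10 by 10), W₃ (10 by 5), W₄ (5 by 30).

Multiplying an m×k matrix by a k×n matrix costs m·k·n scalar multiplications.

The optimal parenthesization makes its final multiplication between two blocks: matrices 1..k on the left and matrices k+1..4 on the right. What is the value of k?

3

Adjacent pairs: W₁W₂ = 24·10·10 = 2400; W₂W₃ = 10·10·5 = 500; W₃W₄ = 10·5·30 = 1500.
Length 3: W₁..W₃: k=1: 0+500+24·10·5=1700; k=2: 2400+0+24·10·5=3600 → min 1700 | W₂..W₄: k=2: 0+1500+10·10·30=4500; k=3: 500+0+10·5·30=2000 → min 2000.
Top-level splits: k=1: (W₁..W₁)·(W₂..W₄) → 0+2000+24·10·30 = 9200; k=2: (W₁..W₂)·(W₃..W₄) → 2400+1500+24·10·30 = 11100; k=3: (W₁..W₃)·(W₄..W₄) → 1700+0+24·5·30 = 5300.
Best split is after W₃, i.e. k = 3.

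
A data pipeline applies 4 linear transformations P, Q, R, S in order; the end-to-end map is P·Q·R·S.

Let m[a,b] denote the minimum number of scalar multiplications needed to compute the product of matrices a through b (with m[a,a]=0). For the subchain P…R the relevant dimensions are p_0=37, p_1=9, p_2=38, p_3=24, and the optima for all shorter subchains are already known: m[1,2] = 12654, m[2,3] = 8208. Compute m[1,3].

m[1,3] = min over k∈[1,2] of m[1,k]+m[k+1,3]+p_{0}·p_k·p_{3}.
k=1: 0 + 8208 + 37·9·24 = 16200; k=2: 12654 + 0 + 37·38·24 = 46398.
Minimum: 16200 at k=1.

16200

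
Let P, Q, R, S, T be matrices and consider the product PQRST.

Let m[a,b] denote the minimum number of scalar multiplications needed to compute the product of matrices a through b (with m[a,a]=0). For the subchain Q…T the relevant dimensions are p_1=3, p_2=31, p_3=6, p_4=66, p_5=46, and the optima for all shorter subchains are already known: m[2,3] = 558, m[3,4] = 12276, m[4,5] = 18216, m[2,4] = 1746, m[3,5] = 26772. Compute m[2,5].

m[2,5] = min over k∈[2,4] of m[2,k]+m[k+1,5]+p_{1}·p_k·p_{5}.
k=2: 0 + 26772 + 3·31·46 = 31050; k=3: 558 + 18216 + 3·6·46 = 19602; k=4: 1746 + 0 + 3·66·46 = 10854.
Minimum: 10854 at k=4.

10854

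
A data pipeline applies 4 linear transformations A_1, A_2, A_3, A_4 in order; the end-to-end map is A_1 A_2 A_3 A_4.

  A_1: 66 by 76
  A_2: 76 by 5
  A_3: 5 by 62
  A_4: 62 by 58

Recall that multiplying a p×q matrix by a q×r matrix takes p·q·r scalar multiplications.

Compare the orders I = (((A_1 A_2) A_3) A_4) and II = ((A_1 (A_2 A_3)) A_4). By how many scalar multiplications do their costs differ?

Order I = (((A_1 A_2) A_3) A_4): (A_1 A_2): 66×76 by 76×5 → 66×5, cost 66·76·5 = 25080; ((A_1 A_2) A_3): 66×5 by 5×62 → 66×62, cost 66·5·62 = 20460; cumulative 45540; (((A_1 A_2) A_3) A_4): 66×62 by 62×58 → 66×58, cost 66·62·58 = 237336; cumulative 282876. Total 282876.
Order II = ((A_1 (A_2 A_3)) A_4): (A_2 A_3): 76×5 by 5×62 → 76×62, cost 76·5·62 = 23560; (A_1 (A_2 A_3)): 66×76 by 76×62 → 66×62, cost 66·76·62 = 310992; cumulative 334552; ((A_1 (A_2 A_3)) A_4): 66×62 by 62×58 → 66×58, cost 66·62·58 = 237336; cumulative 571888. Total 571888.
Difference: |282876 − 571888| = 289012.

289012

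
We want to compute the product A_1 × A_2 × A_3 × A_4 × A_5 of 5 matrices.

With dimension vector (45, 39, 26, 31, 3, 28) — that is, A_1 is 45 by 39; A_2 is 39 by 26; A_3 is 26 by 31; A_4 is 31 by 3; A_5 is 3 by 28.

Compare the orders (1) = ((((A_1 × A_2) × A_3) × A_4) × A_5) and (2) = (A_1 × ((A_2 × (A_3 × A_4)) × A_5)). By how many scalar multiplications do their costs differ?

Order (1) = ((((A_1 × A_2) × A_3) × A_4) × A_5): (A_1 × A_2): 45×39 by 39×26 → 45×26, cost 45·39·26 = 45630; ((A_1 × A_2) × A_3): 45×26 by 26×31 → 45×31, cost 45·26·31 = 36270; cumulative 81900; (((A_1 × A_2) × A_3) × A_4): 45×31 by 31×3 → 45×3, cost 45·31·3 = 4185; cumulative 86085; ((((A_1 × A_2) × A_3) × A_4) × A_5): 45×3 by 3×28 → 45×28, cost 45·3·28 = 3780; cumulative 89865. Total 89865.
Order (2) = (A_1 × ((A_2 × (A_3 × A_4)) × A_5)): (A_3 × A_4): 26×31 by 31×3 → 26×3, cost 26·31·3 = 2418; (A_2 × (A_3 × A_4)): 39×26 by 26×3 → 39×3, cost 39·26·3 = 3042; cumulative 5460; ((A_2 × (A_3 × A_4)) × A_5): 39×3 by 3×28 → 39×28, cost 39·3·28 = 3276; cumulative 8736; (A_1 × ((A_2 × (A_3 × A_4)) × A_5)): 45×39 by 39×28 → 45×28, cost 45·39·28 = 49140; cumulative 57876. Total 57876.
Difference: |89865 − 57876| = 31989.

31989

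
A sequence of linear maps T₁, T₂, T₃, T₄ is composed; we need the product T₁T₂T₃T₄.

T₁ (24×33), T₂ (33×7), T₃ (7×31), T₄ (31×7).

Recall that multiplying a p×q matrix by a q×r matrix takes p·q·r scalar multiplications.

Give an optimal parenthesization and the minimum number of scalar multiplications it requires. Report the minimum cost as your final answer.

8239

Adjacent pairs: T₁T₂ = 24·33·7 = 5544; T₂T₃ = 33·7·31 = 7161; T₃T₄ = 7·31·7 = 1519.
Length 3: T₁..T₃: k=1: 0+7161+24·33·31=31713; k=2: 5544+0+24·7·31=10752 → min 10752 | T₂..T₄: k=2: 0+1519+33·7·7=3136; k=3: 7161+0+33·31·7=14322 → min 3136.
Length 4: T₁..T₄: k=1: 0+3136+24·33·7=8680; k=2: 5544+1519+24·7·7=8239; k=3: 10752+0+24·31·7=15960 → min 8239.
Optimal parenthesization: ((T₁T₂)(T₃T₄)) with cost 8239.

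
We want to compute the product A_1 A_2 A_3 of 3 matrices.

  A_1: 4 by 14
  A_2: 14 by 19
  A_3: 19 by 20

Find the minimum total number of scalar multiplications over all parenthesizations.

2584

Order (A_1 (A_2 A_3)): (A_2 A_3): 14×19 by 19×20 → 14×20, cost 14·19·20 = 5320; (A_1 (A_2 A_3)): 4×14 by 14×20 → 4×20, cost 4·14·20 = 1120; cumulative 6440. Total 6440.
Order ((A_1 A_2) A_3): (A_1 A_2): 4×14 by 14×19 → 4×19, cost 4·14·19 = 1064; ((A_1 A_2) A_3): 4×19 by 19×20 → 4×20, cost 4·19·20 = 1520; cumulative 2584. Total 2584.
Minimum: 2584.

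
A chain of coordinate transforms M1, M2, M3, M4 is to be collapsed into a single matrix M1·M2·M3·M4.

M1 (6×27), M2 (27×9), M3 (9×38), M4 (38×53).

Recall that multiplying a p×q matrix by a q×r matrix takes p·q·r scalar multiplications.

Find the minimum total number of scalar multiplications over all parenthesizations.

Adjacent pairs: M1M2 = 6·27·9 = 1458; M2M3 = 27·9·38 = 9234; M3M4 = 9·38·53 = 18126.
Length 3: M1..M3: k=1: 0+9234+6·27·38=15390; k=2: 1458+0+6·9·38=3510 → min 3510 | M2..M4: k=2: 0+18126+27·9·53=31005; k=3: 9234+0+27·38·53=63612 → min 31005.
Length 4: M1..M4: k=1: 0+31005+6·27·53=39591; k=2: 1458+18126+6·9·53=22446; k=3: 3510+0+6·38·53=15594 → min 15594.
Optimal order: (((M1·M2)·M3)·M4) with cost 15594.

15594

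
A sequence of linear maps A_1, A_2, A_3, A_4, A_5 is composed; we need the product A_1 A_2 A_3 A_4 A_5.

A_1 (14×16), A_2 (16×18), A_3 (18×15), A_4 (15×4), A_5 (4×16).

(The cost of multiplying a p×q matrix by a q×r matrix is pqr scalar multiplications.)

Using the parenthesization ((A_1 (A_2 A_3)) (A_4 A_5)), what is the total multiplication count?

(A_2 A_3): 16×18 by 18×15 → 16×15, cost 16·18·15 = 4320
(A_1 (A_2 A_3)): 14×16 by 16×15 → 14×15, cost 14·16·15 = 3360; cumulative 7680
(A_4 A_5): 15×4 by 4×16 → 15×16, cost 15·4·16 = 960
((A_1 (A_2 A_3)) (A_4 A_5)): 14×15 by 15×16 → 14×16, cost 14·15·16 = 3360; cumulative 12000
Total: 12000 scalar multiplications.

12000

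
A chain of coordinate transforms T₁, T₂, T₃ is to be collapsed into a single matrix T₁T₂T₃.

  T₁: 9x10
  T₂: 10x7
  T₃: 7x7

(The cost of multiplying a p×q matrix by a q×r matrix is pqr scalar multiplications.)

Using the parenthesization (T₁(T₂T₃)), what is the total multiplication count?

(T₂T₃): 10×7 by 7×7 → 10×7, cost 10·7·7 = 490
(T₁(T₂T₃)): 9×10 by 10×7 → 9×7, cost 9·10·7 = 630; cumulative 1120
Total: 1120 scalar multiplications.

1120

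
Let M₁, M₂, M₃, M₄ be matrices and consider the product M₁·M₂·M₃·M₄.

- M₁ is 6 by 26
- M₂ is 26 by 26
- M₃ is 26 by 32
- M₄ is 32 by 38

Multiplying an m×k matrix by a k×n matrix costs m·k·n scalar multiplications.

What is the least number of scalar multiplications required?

Adjacent pairs: M₁M₂ = 6·26·26 = 4056; M₂M₃ = 26·26·32 = 21632; M₃M₄ = 26·32·38 = 31616.
Length 3: M₁..M₃: k=1: 0+21632+6·26·32=26624; k=2: 4056+0+6·26·32=9048 → min 9048 | M₂..M₄: k=2: 0+31616+26·26·38=57304; k=3: 21632+0+26·32·38=53248 → min 53248.
Length 4: M₁..M₄: k=1: 0+53248+6·26·38=59176; k=2: 4056+31616+6·26·38=41600; k=3: 9048+0+6·32·38=16344 → min 16344.
Optimal order: (((M₁·M₂)·M₃)·M₄) with cost 16344.

16344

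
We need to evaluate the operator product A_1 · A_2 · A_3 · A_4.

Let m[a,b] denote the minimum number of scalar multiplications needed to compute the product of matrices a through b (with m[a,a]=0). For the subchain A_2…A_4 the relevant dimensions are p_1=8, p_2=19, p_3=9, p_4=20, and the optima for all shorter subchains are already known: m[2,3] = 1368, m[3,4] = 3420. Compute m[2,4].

2808

m[2,4] = min over k∈[2,3] of m[2,k]+m[k+1,4]+p_{1}·p_k·p_{4}.
k=2: 0 + 3420 + 8·19·20 = 6460; k=3: 1368 + 0 + 8·9·20 = 2808.
Minimum: 2808 at k=3.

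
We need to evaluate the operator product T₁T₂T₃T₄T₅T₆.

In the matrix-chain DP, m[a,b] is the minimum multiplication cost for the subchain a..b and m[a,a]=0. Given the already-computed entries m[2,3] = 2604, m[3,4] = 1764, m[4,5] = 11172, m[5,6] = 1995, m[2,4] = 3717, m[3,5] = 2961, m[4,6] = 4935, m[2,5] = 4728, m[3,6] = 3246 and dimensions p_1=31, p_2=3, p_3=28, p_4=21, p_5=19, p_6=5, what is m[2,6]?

m[2,6] = min over k∈[2,5] of m[2,k]+m[k+1,6]+p_{1}·p_k·p_{6}.
k=2: 0 + 3246 + 31·3·5 = 3711; k=3: 2604 + 4935 + 31·28·5 = 11879; k=4: 3717 + 1995 + 31·21·5 = 8967; k=5: 4728 + 0 + 31·19·5 = 7673.
Minimum: 3711 at k=2.

3711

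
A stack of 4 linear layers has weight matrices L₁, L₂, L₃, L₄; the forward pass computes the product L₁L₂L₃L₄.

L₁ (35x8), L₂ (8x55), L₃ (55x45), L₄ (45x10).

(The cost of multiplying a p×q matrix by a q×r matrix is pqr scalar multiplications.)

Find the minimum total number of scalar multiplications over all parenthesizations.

26200

Adjacent pairs: L₁L₂ = 35·8·55 = 15400; L₂L₃ = 8·55·45 = 19800; L₃L₄ = 55·45·10 = 24750.
Length 3: L₁..L₃: k=1: 0+19800+35·8·45=32400; k=2: 15400+0+35·55·45=102025 → min 32400 | L₂..L₄: k=2: 0+24750+8·55·10=29150; k=3: 19800+0+8·45·10=23400 → min 23400.
Length 4: L₁..L₄: k=1: 0+23400+35·8·10=26200; k=2: 15400+24750+35·55·10=59400; k=3: 32400+0+35·45·10=48150 → min 26200.
Optimal order: (L₁((L₂L₃)L₄)) with cost 26200.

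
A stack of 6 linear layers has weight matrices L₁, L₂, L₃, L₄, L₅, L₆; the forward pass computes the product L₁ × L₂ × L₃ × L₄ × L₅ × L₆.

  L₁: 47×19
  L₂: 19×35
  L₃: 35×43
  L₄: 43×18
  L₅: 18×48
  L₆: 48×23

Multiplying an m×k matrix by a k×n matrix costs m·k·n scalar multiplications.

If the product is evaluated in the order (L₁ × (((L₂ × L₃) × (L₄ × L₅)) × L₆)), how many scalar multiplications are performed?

(L₂ × L₃): 19×35 by 35×43 → 19×43, cost 19·35·43 = 28595
(L₄ × L₅): 43×18 by 18×48 → 43×48, cost 43·18·48 = 37152
((L₂ × L₃) × (L₄ × L₅)): 19×43 by 43×48 → 19×48, cost 19·43·48 = 39216; cumulative 104963
(((L₂ × L₃) × (L₄ × L₅)) × L₆): 19×48 by 48×23 → 19×23, cost 19·48·23 = 20976; cumulative 125939
(L₁ × (((L₂ × L₃) × (L₄ × L₅)) × L₆)): 47×19 by 19×23 → 47×23, cost 47·19·23 = 20539; cumulative 146478
Total: 146478 scalar multiplications.

146478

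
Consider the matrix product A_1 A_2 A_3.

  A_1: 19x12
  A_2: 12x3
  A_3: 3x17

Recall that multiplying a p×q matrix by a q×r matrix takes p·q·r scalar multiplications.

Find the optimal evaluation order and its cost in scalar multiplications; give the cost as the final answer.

1653

(A_1 (A_2 A_3)): cost 4488.
((A_1 A_2) A_3): cost 1653.
Optimal: ((A_1 A_2) A_3) with cost 1653.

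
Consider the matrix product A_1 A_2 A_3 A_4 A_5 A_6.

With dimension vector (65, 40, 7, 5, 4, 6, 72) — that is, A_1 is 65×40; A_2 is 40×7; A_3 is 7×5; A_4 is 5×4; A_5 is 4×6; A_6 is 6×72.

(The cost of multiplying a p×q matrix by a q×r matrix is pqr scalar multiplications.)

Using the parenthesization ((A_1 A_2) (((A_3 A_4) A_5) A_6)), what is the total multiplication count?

(A_1 A_2): 65×40 by 40×7 → 65×7, cost 65·40·7 = 18200
(A_3 A_4): 7×5 by 5×4 → 7×4, cost 7·5·4 = 140
((A_3 A_4) A_5): 7×4 by 4×6 → 7×6, cost 7·4·6 = 168; cumulative 308
(((A_3 A_4) A_5) A_6): 7×6 by 6×72 → 7×72, cost 7·6·72 = 3024; cumulative 3332
((A_1 A_2) (((A_3 A_4) A_5) A_6)): 65×7 by 7×72 → 65×72, cost 65·7·72 = 32760; cumulative 54292
Total: 54292 scalar multiplications.

54292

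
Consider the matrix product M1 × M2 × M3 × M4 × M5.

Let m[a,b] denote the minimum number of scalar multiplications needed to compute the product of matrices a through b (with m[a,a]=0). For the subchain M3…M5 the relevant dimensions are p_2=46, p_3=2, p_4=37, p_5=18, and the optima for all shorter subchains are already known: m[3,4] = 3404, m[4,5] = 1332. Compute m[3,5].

m[3,5] = min over k∈[3,4] of m[3,k]+m[k+1,5]+p_{2}·p_k·p_{5}.
k=3: 0 + 1332 + 46·2·18 = 2988; k=4: 3404 + 0 + 46·37·18 = 34040.
Minimum: 2988 at k=3.

2988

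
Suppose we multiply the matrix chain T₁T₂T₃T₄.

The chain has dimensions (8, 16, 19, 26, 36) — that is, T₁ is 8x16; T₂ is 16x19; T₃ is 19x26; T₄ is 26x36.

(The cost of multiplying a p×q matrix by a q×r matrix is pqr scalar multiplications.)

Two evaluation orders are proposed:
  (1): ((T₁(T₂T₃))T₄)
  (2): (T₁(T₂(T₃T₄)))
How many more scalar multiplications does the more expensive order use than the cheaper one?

14616

Order (1) = ((T₁(T₂T₃))T₄): (T₂T₃): 16×19 by 19×26 → 16×26, cost 16·19·26 = 7904; (T₁(T₂T₃)): 8×16 by 16×26 → 8×26, cost 8·16·26 = 3328; cumulative 11232; ((T₁(T₂T₃))T₄): 8×26 by 26×36 → 8×36, cost 8·26·36 = 7488; cumulative 18720. Total 18720.
Order (2) = (T₁(T₂(T₃T₄))): (T₃T₄): 19×26 by 26×36 → 19×36, cost 19·26·36 = 17784; (T₂(T₃T₄)): 16×19 by 19×36 → 16×36, cost 16·19·36 = 10944; cumulative 28728; (T₁(T₂(T₃T₄))): 8×16 by 16×36 → 8×36, cost 8·16·36 = 4608; cumulative 33336. Total 33336.
Difference: |18720 − 33336| = 14616.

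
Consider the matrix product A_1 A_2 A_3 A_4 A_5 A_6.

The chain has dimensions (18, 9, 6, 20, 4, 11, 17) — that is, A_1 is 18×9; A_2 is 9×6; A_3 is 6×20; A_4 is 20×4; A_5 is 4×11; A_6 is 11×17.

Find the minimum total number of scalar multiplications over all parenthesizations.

3316

Adjacent pairs: A_1A_2 = 18·9·6 = 972; A_2A_3 = 9·6·20 = 1080; A_3A_4 = 6·20·4 = 480; A_4A_5 = 20·4·11 = 880; A_5A_6 = 4·11·17 = 748.
Length 3: A_1..A_3: k=1: 0+1080+18·9·20=4320; k=2: 972+0+18·6·20=3132 → min 3132 | A_2..A_4: k=2: 0+480+9·6·4=696; k=3: 1080+0+9·20·4=1800 → min 696 | A_3..A_5: k=3: 0+880+6·20·11=2200; k=4: 480+0+6·4·11=744 → min 744 | A_4..A_6: k=4: 0+748+20·4·17=2108; k=5: 880+0+20·11·17=4620 → min 2108.
Length 4: A_1..A_4: k=1: 0+696+18·9·4=1344; k=2: 972+480+18·6·4=1884; k=3: 3132+0+18·20·4=4572 → min 1344 | A_2..A_5: k=2: 0+744+9·6·11=1338; k=3: 1080+880+9·20·11=3940; k=4: 696+0+9·4·11=1092 → min 1092 | A_3..A_6: k=3: 0+2108+6·20·17=4148; k=4: 480+748+6·4·17=1636; k=5: 744+0+6·11·17=1866 → min 1636.
Length 5: A_1..A_5: k=1: 0+1092+18·9·11=2874; k=2: 972+744+18·6·11=2904; k=3: 3132+880+18·20·11=7972; k=4: 1344+0+18·4·11=2136 → min 2136 | A_2..A_6: k=2: 0+1636+9·6·17=2554; k=3: 1080+2108+9·20·17=6248; k=4: 696+748+9·4·17=2056; k=5: 1092+0+9·11·17=2775 → min 2056.
Length 6: A_1..A_6: k=1: 0+2056+18·9·17=4810; k=2: 972+1636+18·6·17=4444; k=3: 3132+2108+18·20·17=11360; k=4: 1344+748+18·4·17=3316; k=5: 2136+0+18·11·17=5502 → min 3316.
Optimal order: ((A_1 (A_2 (A_3 A_4))) (A_5 A_6)) with cost 3316.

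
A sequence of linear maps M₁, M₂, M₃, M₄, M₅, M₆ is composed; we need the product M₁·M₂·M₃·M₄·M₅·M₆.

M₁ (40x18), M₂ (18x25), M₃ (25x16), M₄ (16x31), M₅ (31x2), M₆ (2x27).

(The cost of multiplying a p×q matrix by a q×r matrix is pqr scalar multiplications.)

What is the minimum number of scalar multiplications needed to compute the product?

6292

Adjacent pairs: M₁M₂ = 40·18·25 = 18000; M₂M₃ = 18·25·16 = 7200; M₃M₄ = 25·16·31 = 12400; M₄M₅ = 16·31·2 = 992; M₅M₆ = 31·2·27 = 1674.
Length 3: M₁..M₃: k=1: 0+7200+40·18·16=18720; k=2: 18000+0+40·25·16=34000 → min 18720 | M₂..M₄: k=2: 0+12400+18·25·31=26350; k=3: 7200+0+18·16·31=16128 → min 16128 | M₃..M₅: k=3: 0+992+25·16·2=1792; k=4: 12400+0+25·31·2=13950 → min 1792 | M₄..M₆: k=4: 0+1674+16·31·27=15066; k=5: 992+0+16·2·27=1856 → min 1856.
Length 4: M₁..M₄: k=1: 0+16128+40·18·31=38448; k=2: 18000+12400+40·25·31=61400; k=3: 18720+0+40·16·31=38560 → min 38448 | M₂..M₅: k=2: 0+1792+18·25·2=2692; k=3: 7200+992+18·16·2=8768; k=4: 16128+0+18·31·2=17244 → min 2692 | M₃..M₆: k=3: 0+1856+25·16·27=12656; k=4: 12400+1674+25·31·27=34999; k=5: 1792+0+25·2·27=3142 → min 3142.
Length 5: M₁..M₅: k=1: 0+2692+40·18·2=4132; k=2: 18000+1792+40·25·2=21792; k=3: 18720+992+40·16·2=20992; k=4: 38448+0+40·31·2=40928 → min 4132 | M₂..M₆: k=2: 0+3142+18·25·27=15292; k=3: 7200+1856+18·16·27=16832; k=4: 16128+1674+18·31·27=32868; k=5: 2692+0+18·2·27=3664 → min 3664.
Length 6: M₁..M₆: k=1: 0+3664+40·18·27=23104; k=2: 18000+3142+40·25·27=48142; k=3: 18720+1856+40·16·27=37856; k=4: 38448+1674+40·31·27=73602; k=5: 4132+0+40·2·27=6292 → min 6292.
Optimal order: ((M₁·(M₂·(M₃·(M₄·M₅))))·M₆) with cost 6292.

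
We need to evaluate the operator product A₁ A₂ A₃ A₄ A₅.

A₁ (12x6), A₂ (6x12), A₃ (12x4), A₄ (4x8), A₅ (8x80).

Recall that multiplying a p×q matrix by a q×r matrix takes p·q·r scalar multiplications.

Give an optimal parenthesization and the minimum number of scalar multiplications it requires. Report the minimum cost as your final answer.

Adjacent pairs: A₁A₂ = 12·6·12 = 864; A₂A₃ = 6·12·4 = 288; A₃A₄ = 12·4·8 = 384; A₄A₅ = 4·8·80 = 2560.
Length 3: A₁..A₃: k=1: 0+288+12·6·4=576; k=2: 864+0+12·12·4=1440 → min 576 | A₂..A₄: k=2: 0+384+6·12·8=960; k=3: 288+0+6·4·8=480 → min 480 | A₃..A₅: k=3: 0+2560+12·4·80=6400; k=4: 384+0+12·8·80=8064 → min 6400.
Length 4: A₁..A₄: k=1: 0+480+12·6·8=1056; k=2: 864+384+12·12·8=2400; k=3: 576+0+12·4·8=960 → min 960 | A₂..A₅: k=2: 0+6400+6·12·80=12160; k=3: 288+2560+6·4·80=4768; k=4: 480+0+6·8·80=4320 → min 4320.
Length 5: A₁..A₅: k=1: 0+4320+12·6·80=10080; k=2: 864+6400+12·12·80=18784; k=3: 576+2560+12·4·80=6976; k=4: 960+0+12·8·80=8640 → min 6976.
Optimal parenthesization: ((A₁ (A₂ A₃)) (A₄ A₅)) with cost 6976.

6976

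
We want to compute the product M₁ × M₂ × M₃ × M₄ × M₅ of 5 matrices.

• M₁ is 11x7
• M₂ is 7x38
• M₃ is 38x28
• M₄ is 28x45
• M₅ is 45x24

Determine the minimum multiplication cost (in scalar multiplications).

25676

Adjacent pairs: M₁M₂ = 11·7·38 = 2926; M₂M₃ = 7·38·28 = 7448; M₃M₄ = 38·28·45 = 47880; M₄M₅ = 28·45·24 = 30240.
Length 3: M₁..M₃: k=1: 0+7448+11·7·28=9604; k=2: 2926+0+11·38·28=14630 → min 9604 | M₂..M₄: k=2: 0+47880+7·38·45=59850; k=3: 7448+0+7·28·45=16268 → min 16268 | M₃..M₅: k=3: 0+30240+38·28·24=55776; k=4: 47880+0+38·45·24=88920 → min 55776.
Length 4: M₁..M₄: k=1: 0+16268+11·7·45=19733; k=2: 2926+47880+11·38·45=69616; k=3: 9604+0+11·28·45=23464 → min 19733 | M₂..M₅: k=2: 0+55776+7·38·24=62160; k=3: 7448+30240+7·28·24=42392; k=4: 16268+0+7·45·24=23828 → min 23828.
Length 5: M₁..M₅: k=1: 0+23828+11·7·24=25676; k=2: 2926+55776+11·38·24=68734; k=3: 9604+30240+11·28·24=47236; k=4: 19733+0+11·45·24=31613 → min 25676.
Optimal order: (M₁ × (((M₂ × M₃) × M₄) × M₅)) with cost 25676.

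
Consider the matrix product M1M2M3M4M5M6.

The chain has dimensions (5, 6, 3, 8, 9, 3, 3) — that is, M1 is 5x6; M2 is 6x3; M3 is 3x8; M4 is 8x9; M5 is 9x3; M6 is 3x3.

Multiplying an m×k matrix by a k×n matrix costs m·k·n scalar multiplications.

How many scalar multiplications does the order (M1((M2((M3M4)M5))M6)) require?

495

(M3M4): 3×8 by 8×9 → 3×9, cost 3·8·9 = 216
((M3M4)M5): 3×9 by 9×3 → 3×3, cost 3·9·3 = 81; cumulative 297
(M2((M3M4)M5)): 6×3 by 3×3 → 6×3, cost 6·3·3 = 54; cumulative 351
((M2((M3M4)M5))M6): 6×3 by 3×3 → 6×3, cost 6·3·3 = 54; cumulative 405
(M1((M2((M3M4)M5))M6)): 5×6 by 6×3 → 5×3, cost 5·6·3 = 90; cumulative 495
Total: 495 scalar multiplications.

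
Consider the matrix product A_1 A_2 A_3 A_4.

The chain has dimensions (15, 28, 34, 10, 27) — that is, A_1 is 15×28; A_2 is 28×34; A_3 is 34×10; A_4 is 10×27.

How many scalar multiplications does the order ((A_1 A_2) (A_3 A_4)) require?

37230

(A_1 A_2): 15×28 by 28×34 → 15×34, cost 15·28·34 = 14280
(A_3 A_4): 34×10 by 10×27 → 34×27, cost 34·10·27 = 9180
((A_1 A_2) (A_3 A_4)): 15×34 by 34×27 → 15×27, cost 15·34·27 = 13770; cumulative 37230
Total: 37230 scalar multiplications.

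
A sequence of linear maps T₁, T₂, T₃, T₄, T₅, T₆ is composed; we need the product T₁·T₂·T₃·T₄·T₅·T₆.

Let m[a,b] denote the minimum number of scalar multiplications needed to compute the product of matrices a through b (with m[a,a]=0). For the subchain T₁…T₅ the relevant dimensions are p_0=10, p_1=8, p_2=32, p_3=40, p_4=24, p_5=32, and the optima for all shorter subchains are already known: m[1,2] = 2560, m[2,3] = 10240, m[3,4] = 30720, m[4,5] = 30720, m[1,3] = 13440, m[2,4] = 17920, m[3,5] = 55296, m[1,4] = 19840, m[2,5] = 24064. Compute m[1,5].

26624

m[1,5] = min over k∈[1,4] of m[1,k]+m[k+1,5]+p_{0}·p_k·p_{5}.
k=1: 0 + 24064 + 10·8·32 = 26624; k=2: 2560 + 55296 + 10·32·32 = 68096; k=3: 13440 + 30720 + 10·40·32 = 56960; k=4: 19840 + 0 + 10·24·32 = 27520.
Minimum: 26624 at k=1.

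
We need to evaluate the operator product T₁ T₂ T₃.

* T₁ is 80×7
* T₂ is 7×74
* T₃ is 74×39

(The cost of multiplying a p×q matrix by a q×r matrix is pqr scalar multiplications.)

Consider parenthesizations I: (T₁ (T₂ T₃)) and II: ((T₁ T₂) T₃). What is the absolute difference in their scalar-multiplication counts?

Order I = (T₁ (T₂ T₃)): (T₂ T₃): 7×74 by 74×39 → 7×39, cost 7·74·39 = 20202; (T₁ (T₂ T₃)): 80×7 by 7×39 → 80×39, cost 80·7·39 = 21840; cumulative 42042. Total 42042.
Order II = ((T₁ T₂) T₃): (T₁ T₂): 80×7 by 7×74 → 80×74, cost 80·7·74 = 41440; ((T₁ T₂) T₃): 80×74 by 74×39 → 80×39, cost 80·74·39 = 230880; cumulative 272320. Total 272320.
Difference: |42042 − 272320| = 230278.

230278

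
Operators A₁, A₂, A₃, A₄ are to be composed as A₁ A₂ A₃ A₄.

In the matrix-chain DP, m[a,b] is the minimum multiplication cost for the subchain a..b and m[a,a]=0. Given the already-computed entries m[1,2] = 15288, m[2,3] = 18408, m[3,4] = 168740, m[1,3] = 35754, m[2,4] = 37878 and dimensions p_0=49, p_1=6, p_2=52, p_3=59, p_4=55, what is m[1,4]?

54048

m[1,4] = min over k∈[1,3] of m[1,k]+m[k+1,4]+p_{0}·p_k·p_{4}.
k=1: 0 + 37878 + 49·6·55 = 54048; k=2: 15288 + 168740 + 49·52·55 = 324168; k=3: 35754 + 0 + 49·59·55 = 194759.
Minimum: 54048 at k=1.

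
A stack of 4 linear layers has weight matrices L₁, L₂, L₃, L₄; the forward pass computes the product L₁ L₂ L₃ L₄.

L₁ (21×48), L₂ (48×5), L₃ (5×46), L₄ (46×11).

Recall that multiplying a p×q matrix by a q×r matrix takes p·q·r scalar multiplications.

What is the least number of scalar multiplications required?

8725

Adjacent pairs: L₁L₂ = 21·48·5 = 5040; L₂L₃ = 48·5·46 = 11040; L₃L₄ = 5·46·11 = 2530.
Length 3: L₁..L₃: k=1: 0+11040+21·48·46=57408; k=2: 5040+0+21·5·46=9870 → min 9870 | L₂..L₄: k=2: 0+2530+48·5·11=5170; k=3: 11040+0+48·46·11=35328 → min 5170.
Length 4: L₁..L₄: k=1: 0+5170+21·48·11=16258; k=2: 5040+2530+21·5·11=8725; k=3: 9870+0+21·46·11=20496 → min 8725.
Optimal order: ((L₁ L₂) (L₃ L₄)) with cost 8725.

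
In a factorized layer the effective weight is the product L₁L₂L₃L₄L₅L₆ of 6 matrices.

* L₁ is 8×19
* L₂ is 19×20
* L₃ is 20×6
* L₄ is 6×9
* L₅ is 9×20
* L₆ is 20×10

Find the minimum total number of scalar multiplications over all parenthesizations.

5952

Adjacent pairs: L₁L₂ = 8·19·20 = 3040; L₂L₃ = 19·20·6 = 2280; L₃L₄ = 20·6·9 = 1080; L₄L₅ = 6·9·20 = 1080; L₅L₆ = 9·20·10 = 1800.
Length 3: L₁..L₃: k=1: 0+2280+8·19·6=3192; k=2: 3040+0+8·20·6=4000 → min 3192 | L₂..L₄: k=2: 0+1080+19·20·9=4500; k=3: 2280+0+19·6·9=3306 → min 3306 | L₃..L₅: k=3: 0+1080+20·6·20=3480; k=4: 1080+0+20·9·20=4680 → min 3480 | L₄..L₆: k=4: 0+1800+6·9·10=2340; k=5: 1080+0+6·20·10=2280 → min 2280.
Length 4: L₁..L₄: k=1: 0+3306+8·19·9=4674; k=2: 3040+1080+8·20·9=5560; k=3: 3192+0+8·6·9=3624 → min 3624 | L₂..L₅: k=2: 0+3480+19·20·20=11080; k=3: 2280+1080+19·6·20=5640; k=4: 3306+0+19·9·20=6726 → min 5640 | L₃..L₆: k=3: 0+2280+20·6·10=3480; k=4: 1080+1800+20·9·10=4680; k=5: 3480+0+20·20·10=7480 → min 3480.
Length 5: L₁..L₅: k=1: 0+5640+8·19·20=8680; k=2: 3040+3480+8·20·20=9720; k=3: 3192+1080+8·6·20=5232; k=4: 3624+0+8·9·20=5064 → min 5064 | L₂..L₆: k=2: 0+3480+19·20·10=7280; k=3: 2280+2280+19·6·10=5700; k=4: 3306+1800+19·9·10=6816; k=5: 5640+0+19·20·10=9440 → min 5700.
Length 6: L₁..L₆: k=1: 0+5700+8·19·10=7220; k=2: 3040+3480+8·20·10=8120; k=3: 3192+2280+8·6·10=5952; k=4: 3624+1800+8·9·10=6144; k=5: 5064+0+8·20·10=6664 → min 5952.
Optimal order: ((L₁(L₂L₃))((L₄L₅)L₆)) with cost 5952.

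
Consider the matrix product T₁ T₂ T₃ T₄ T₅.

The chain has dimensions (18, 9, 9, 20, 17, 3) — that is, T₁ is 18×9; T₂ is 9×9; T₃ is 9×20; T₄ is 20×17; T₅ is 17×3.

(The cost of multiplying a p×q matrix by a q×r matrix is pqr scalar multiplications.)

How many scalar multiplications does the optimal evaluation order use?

2289

Adjacent pairs: T₁T₂ = 18·9·9 = 1458; T₂T₃ = 9·9·20 = 1620; T₃T₄ = 9·20·17 = 3060; T₄T₅ = 20·17·3 = 1020.
Length 3: T₁..T₃: k=1: 0+1620+18·9·20=4860; k=2: 1458+0+18·9·20=4698 → min 4698 | T₂..T₄: k=2: 0+3060+9·9·17=4437; k=3: 1620+0+9·20·17=4680 → min 4437 | T₃..T₅: k=3: 0+1020+9·20·3=1560; k=4: 3060+0+9·17·3=3519 → min 1560.
Length 4: T₁..T₄: k=1: 0+4437+18·9·17=7191; k=2: 1458+3060+18·9·17=7272; k=3: 4698+0+18·20·17=10818 → min 7191 | T₂..T₅: k=2: 0+1560+9·9·3=1803; k=3: 1620+1020+9·20·3=3180; k=4: 4437+0+9·17·3=4896 → min 1803.
Length 5: T₁..T₅: k=1: 0+1803+18·9·3=2289; k=2: 1458+1560+18·9·3=3504; k=3: 4698+1020+18·20·3=6798; k=4: 7191+0+18·17·3=8109 → min 2289.
Optimal order: (T₁ (T₂ (T₃ (T₄ T₅)))) with cost 2289.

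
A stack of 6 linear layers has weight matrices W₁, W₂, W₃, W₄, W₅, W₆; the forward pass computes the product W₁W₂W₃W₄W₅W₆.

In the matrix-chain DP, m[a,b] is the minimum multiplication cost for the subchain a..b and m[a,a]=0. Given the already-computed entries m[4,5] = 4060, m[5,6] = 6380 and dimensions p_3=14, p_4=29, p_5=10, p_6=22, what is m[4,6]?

7140

m[4,6] = min over k∈[4,5] of m[4,k]+m[k+1,6]+p_{3}·p_k·p_{6}.
k=4: 0 + 6380 + 14·29·22 = 15312; k=5: 4060 + 0 + 14·10·22 = 7140.
Minimum: 7140 at k=5.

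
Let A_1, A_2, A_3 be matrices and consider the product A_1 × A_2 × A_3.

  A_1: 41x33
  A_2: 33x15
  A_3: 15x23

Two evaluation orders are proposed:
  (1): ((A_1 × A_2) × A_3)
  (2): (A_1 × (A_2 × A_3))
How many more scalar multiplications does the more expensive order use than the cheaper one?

8064

Order (1) = ((A_1 × A_2) × A_3): (A_1 × A_2): 41×33 by 33×15 → 41×15, cost 41·33·15 = 20295; ((A_1 × A_2) × A_3): 41×15 by 15×23 → 41×23, cost 41·15·23 = 14145; cumulative 34440. Total 34440.
Order (2) = (A_1 × (A_2 × A_3)): (A_2 × A_3): 33×15 by 15×23 → 33×23, cost 33·15·23 = 11385; (A_1 × (A_2 × A_3)): 41×33 by 33×23 → 41×23, cost 41·33·23 = 31119; cumulative 42504. Total 42504.
Difference: |34440 − 42504| = 8064.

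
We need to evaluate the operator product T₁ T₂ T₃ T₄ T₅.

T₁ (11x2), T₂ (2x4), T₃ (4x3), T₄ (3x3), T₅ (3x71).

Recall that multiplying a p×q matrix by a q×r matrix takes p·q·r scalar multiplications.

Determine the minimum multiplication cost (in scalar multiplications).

Adjacent pairs: T₁T₂ = 11·2·4 = 88; T₂T₃ = 2·4·3 = 24; T₃T₄ = 4·3·3 = 36; T₄T₅ = 3·3·71 = 639.
Length 3: T₁..T₃: k=1: 0+24+11·2·3=90; k=2: 88+0+11·4·3=220 → min 90 | T₂..T₄: k=2: 0+36+2·4·3=60; k=3: 24+0+2·3·3=42 → min 42 | T₃..T₅: k=3: 0+639+4·3·71=1491; k=4: 36+0+4·3·71=888 → min 888.
Length 4: T₁..T₄: k=1: 0+42+11·2·3=108; k=2: 88+36+11·4·3=256; k=3: 90+0+11·3·3=189 → min 108 | T₂..T₅: k=2: 0+888+2·4·71=1456; k=3: 24+639+2·3·71=1089; k=4: 42+0+2·3·71=468 → min 468.
Length 5: T₁..T₅: k=1: 0+468+11·2·71=2030; k=2: 88+888+11·4·71=4100; k=3: 90+639+11·3·71=3072; k=4: 108+0+11·3·71=2451 → min 2030.
Optimal order: (T₁ (((T₂ T₃) T₄) T₅)) with cost 2030.

2030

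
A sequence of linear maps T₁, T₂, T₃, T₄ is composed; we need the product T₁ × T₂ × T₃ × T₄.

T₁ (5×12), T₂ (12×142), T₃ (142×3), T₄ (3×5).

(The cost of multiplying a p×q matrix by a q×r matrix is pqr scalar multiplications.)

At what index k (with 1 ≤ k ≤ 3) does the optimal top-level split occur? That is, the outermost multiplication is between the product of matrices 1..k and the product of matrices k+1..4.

3

Adjacent pairs: T₁T₂ = 5·12·142 = 8520; T₂T₃ = 12·142·3 = 5112; T₃T₄ = 142·3·5 = 2130.
Length 3: T₁..T₃: k=1: 0+5112+5·12·3=5292; k=2: 8520+0+5·142·3=10650 → min 5292 | T₂..T₄: k=2: 0+2130+12·142·5=10650; k=3: 5112+0+12·3·5=5292 → min 5292.
Top-level splits: k=1: (T₁..T₁)·(T₂..T₄) → 0+5292+5·12·5 = 5592; k=2: (T₁..T₂)·(T₃..T₄) → 8520+2130+5·142·5 = 14200; k=3: (T₁..T₃)·(T₄..T₄) → 5292+0+5·3·5 = 5367.
Best split is after T₃, i.e. k = 3.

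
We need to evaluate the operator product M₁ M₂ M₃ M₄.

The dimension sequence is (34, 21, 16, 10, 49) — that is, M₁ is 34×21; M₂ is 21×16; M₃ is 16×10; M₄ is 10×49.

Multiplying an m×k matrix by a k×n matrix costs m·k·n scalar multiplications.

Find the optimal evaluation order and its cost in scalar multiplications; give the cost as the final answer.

27160

Adjacent pairs: M₁M₂ = 34·21·16 = 11424; M₂M₃ = 21·16·10 = 3360; M₃M₄ = 16·10·49 = 7840.
Length 3: M₁..M₃: k=1: 0+3360+34·21·10=10500; k=2: 11424+0+34·16·10=16864 → min 10500 | M₂..M₄: k=2: 0+7840+21·16·49=24304; k=3: 3360+0+21·10·49=13650 → min 13650.
Length 4: M₁..M₄: k=1: 0+13650+34·21·49=48636; k=2: 11424+7840+34·16·49=45920; k=3: 10500+0+34·10·49=27160 → min 27160.
Optimal parenthesization: ((M₁ (M₂ M₃)) M₄) with cost 27160.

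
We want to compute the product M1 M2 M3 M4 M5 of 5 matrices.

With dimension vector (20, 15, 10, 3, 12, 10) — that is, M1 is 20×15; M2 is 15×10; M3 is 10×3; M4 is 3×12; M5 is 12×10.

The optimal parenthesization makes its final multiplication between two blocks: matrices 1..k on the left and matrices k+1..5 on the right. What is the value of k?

Adjacent pairs: M1M2 = 20·15·10 = 3000; M2M3 = 15·10·3 = 450; M3M4 = 10·3·12 = 360; M4M5 = 3·12·10 = 360.
Length 3: M1..M3: k=1: 0+450+20·15·3=1350; k=2: 3000+0+20·10·3=3600 → min 1350 | M2..M4: k=2: 0+360+15·10·12=2160; k=3: 450+0+15·3·12=990 → min 990 | M3..M5: k=3: 0+360+10·3·10=660; k=4: 360+0+10·12·10=1560 → min 660.
Length 4: M1..M4: k=1: 0+990+20·15·12=4590; k=2: 3000+360+20·10·12=5760; k=3: 1350+0+20·3·12=2070 → min 2070 | M2..M5: k=2: 0+660+15·10·10=2160; k=3: 450+360+15·3·10=1260; k=4: 990+0+15·12·10=2790 → min 1260.
Top-level splits: k=1: (M1..M1)·(M2..M5) → 0+1260+20·15·10 = 4260; k=2: (M1..M2)·(M3..M5) → 3000+660+20·10·10 = 5660; k=3: (M1..M3)·(M4..M5) → 1350+360+20·3·10 = 2310; k=4: (M1..M4)·(M5..M5) → 2070+0+20·12·10 = 4470.
Best split is after M3, i.e. k = 3.

3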